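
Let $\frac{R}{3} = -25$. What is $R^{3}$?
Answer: $-421875$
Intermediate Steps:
$R = -75$ ($R = 3 \left(-25\right) = -75$)
$R^{3} = \left(-75\right)^{3} = -421875$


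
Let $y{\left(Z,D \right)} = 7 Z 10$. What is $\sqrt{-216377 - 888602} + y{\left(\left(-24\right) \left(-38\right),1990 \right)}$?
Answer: $63840 + i \sqrt{1104979} \approx 63840.0 + 1051.2 i$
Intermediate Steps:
$y{\left(Z,D \right)} = 70 Z$
$\sqrt{-216377 - 888602} + y{\left(\left(-24\right) \left(-38\right),1990 \right)} = \sqrt{-216377 - 888602} + 70 \left(\left(-24\right) \left(-38\right)\right) = \sqrt{-1104979} + 70 \cdot 912 = i \sqrt{1104979} + 63840 = 63840 + i \sqrt{1104979}$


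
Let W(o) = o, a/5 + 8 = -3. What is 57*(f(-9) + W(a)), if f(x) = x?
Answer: -3648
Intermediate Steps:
a = -55 (a = -40 + 5*(-3) = -40 - 15 = -55)
57*(f(-9) + W(a)) = 57*(-9 - 55) = 57*(-64) = -3648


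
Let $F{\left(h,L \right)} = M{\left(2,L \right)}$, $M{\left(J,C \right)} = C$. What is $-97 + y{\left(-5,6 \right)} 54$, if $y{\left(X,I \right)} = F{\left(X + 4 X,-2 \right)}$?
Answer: $-205$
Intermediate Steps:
$F{\left(h,L \right)} = L$
$y{\left(X,I \right)} = -2$
$-97 + y{\left(-5,6 \right)} 54 = -97 - 108 = -205$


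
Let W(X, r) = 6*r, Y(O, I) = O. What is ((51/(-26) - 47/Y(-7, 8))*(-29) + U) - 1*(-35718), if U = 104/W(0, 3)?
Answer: 58289783/1638 ≈ 35586.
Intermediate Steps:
U = 52/9 (U = 104/((6*3)) = 104/18 = 104*(1/18) = 52/9 ≈ 5.7778)
((51/(-26) - 47/Y(-7, 8))*(-29) + U) - 1*(-35718) = ((51/(-26) - 47/(-7))*(-29) + 52/9) - 1*(-35718) = ((51*(-1/26) - 47*(-1/7))*(-29) + 52/9) + 35718 = ((-51/26 + 47/7)*(-29) + 52/9) + 35718 = ((865/182)*(-29) + 52/9) + 35718 = (-25085/182 + 52/9) + 35718 = -216301/1638 + 35718 = 58289783/1638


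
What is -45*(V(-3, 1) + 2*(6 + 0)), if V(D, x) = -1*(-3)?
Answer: -675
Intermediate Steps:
V(D, x) = 3
-45*(V(-3, 1) + 2*(6 + 0)) = -45*(3 + 2*(6 + 0)) = -45*(3 + 2*6) = -45*(3 + 12) = -45*15 = -675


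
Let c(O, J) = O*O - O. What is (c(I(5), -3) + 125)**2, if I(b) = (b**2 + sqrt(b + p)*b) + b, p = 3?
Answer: 2124225 + 1410100*sqrt(2) ≈ 4.1184e+6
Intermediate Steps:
I(b) = b + b**2 + b*sqrt(3 + b) (I(b) = (b**2 + sqrt(b + 3)*b) + b = (b**2 + sqrt(3 + b)*b) + b = (b**2 + b*sqrt(3 + b)) + b = b + b**2 + b*sqrt(3 + b))
c(O, J) = O**2 - O
(c(I(5), -3) + 125)**2 = ((5*(1 + 5 + sqrt(3 + 5)))*(-1 + 5*(1 + 5 + sqrt(3 + 5))) + 125)**2 = ((5*(1 + 5 + sqrt(8)))*(-1 + 5*(1 + 5 + sqrt(8))) + 125)**2 = ((5*(1 + 5 + 2*sqrt(2)))*(-1 + 5*(1 + 5 + 2*sqrt(2))) + 125)**2 = ((5*(6 + 2*sqrt(2)))*(-1 + 5*(6 + 2*sqrt(2))) + 125)**2 = ((30 + 10*sqrt(2))*(-1 + (30 + 10*sqrt(2))) + 125)**2 = ((30 + 10*sqrt(2))*(29 + 10*sqrt(2)) + 125)**2 = ((29 + 10*sqrt(2))*(30 + 10*sqrt(2)) + 125)**2 = (125 + (29 + 10*sqrt(2))*(30 + 10*sqrt(2)))**2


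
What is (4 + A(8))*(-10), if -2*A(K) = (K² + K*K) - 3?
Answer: 585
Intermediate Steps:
A(K) = 3/2 - K² (A(K) = -((K² + K*K) - 3)/2 = -((K² + K²) - 3)/2 = -(2*K² - 3)/2 = -(-3 + 2*K²)/2 = 3/2 - K²)
(4 + A(8))*(-10) = (4 + (3/2 - 1*8²))*(-10) = (4 + (3/2 - 1*64))*(-10) = (4 + (3/2 - 64))*(-10) = (4 - 125/2)*(-10) = -117/2*(-10) = 585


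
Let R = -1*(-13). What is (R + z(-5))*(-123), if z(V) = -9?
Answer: -492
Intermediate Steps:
R = 13
(R + z(-5))*(-123) = (13 - 9)*(-123) = 4*(-123) = -492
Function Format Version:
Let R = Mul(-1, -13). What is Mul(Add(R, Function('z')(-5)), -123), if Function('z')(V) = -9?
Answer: -492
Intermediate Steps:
R = 13
Mul(Add(R, Function('z')(-5)), -123) = Mul(Add(13, -9), -123) = Mul(4, -123) = -492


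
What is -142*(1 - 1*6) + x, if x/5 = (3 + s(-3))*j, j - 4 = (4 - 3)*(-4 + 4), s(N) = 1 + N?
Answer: 730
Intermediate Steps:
j = 4 (j = 4 + (4 - 3)*(-4 + 4) = 4 + 1*0 = 4 + 0 = 4)
x = 20 (x = 5*((3 + (1 - 3))*4) = 5*((3 - 2)*4) = 5*(1*4) = 5*4 = 20)
-142*(1 - 1*6) + x = -142*(1 - 1*6) + 20 = -142*(1 - 6) + 20 = -142*(-5) + 20 = 710 + 20 = 730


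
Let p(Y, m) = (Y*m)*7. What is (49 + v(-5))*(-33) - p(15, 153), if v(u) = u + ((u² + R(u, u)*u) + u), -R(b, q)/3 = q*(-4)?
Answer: -28077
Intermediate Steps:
R(b, q) = 12*q (R(b, q) = -3*q*(-4) = -(-12)*q = 12*q)
p(Y, m) = 7*Y*m
v(u) = 2*u + 13*u² (v(u) = u + ((u² + (12*u)*u) + u) = u + ((u² + 12*u²) + u) = u + (13*u² + u) = u + (u + 13*u²) = 2*u + 13*u²)
(49 + v(-5))*(-33) - p(15, 153) = (49 - 5*(2 + 13*(-5)))*(-33) - 7*15*153 = (49 - 5*(2 - 65))*(-33) - 1*16065 = (49 - 5*(-63))*(-33) - 16065 = (49 + 315)*(-33) - 16065 = 364*(-33) - 16065 = -12012 - 16065 = -28077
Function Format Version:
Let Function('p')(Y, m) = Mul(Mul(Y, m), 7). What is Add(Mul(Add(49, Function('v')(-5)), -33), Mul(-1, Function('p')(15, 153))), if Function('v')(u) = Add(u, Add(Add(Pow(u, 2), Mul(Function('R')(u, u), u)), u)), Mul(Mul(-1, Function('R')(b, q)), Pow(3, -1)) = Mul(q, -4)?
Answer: -28077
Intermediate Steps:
Function('R')(b, q) = Mul(12, q) (Function('R')(b, q) = Mul(-3, Mul(q, -4)) = Mul(-3, Mul(-4, q)) = Mul(12, q))
Function('p')(Y, m) = Mul(7, Y, m)
Function('v')(u) = Add(Mul(2, u), Mul(13, Pow(u, 2))) (Function('v')(u) = Add(u, Add(Add(Pow(u, 2), Mul(Mul(12, u), u)), u)) = Add(u, Add(Add(Pow(u, 2), Mul(12, Pow(u, 2))), u)) = Add(u, Add(Mul(13, Pow(u, 2)), u)) = Add(u, Add(u, Mul(13, Pow(u, 2)))) = Add(Mul(2, u), Mul(13, Pow(u, 2))))
Add(Mul(Add(49, Function('v')(-5)), -33), Mul(-1, Function('p')(15, 153))) = Add(Mul(Add(49, Mul(-5, Add(2, Mul(13, -5)))), -33), Mul(-1, Mul(7, 15, 153))) = Add(Mul(Add(49, Mul(-5, Add(2, -65))), -33), Mul(-1, 16065)) = Add(Mul(Add(49, Mul(-5, -63)), -33), -16065) = Add(Mul(Add(49, 315), -33), -16065) = Add(Mul(364, -33), -16065) = Add(-12012, -16065) = -28077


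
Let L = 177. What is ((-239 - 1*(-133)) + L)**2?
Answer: 5041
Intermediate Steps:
((-239 - 1*(-133)) + L)**2 = ((-239 - 1*(-133)) + 177)**2 = ((-239 + 133) + 177)**2 = (-106 + 177)**2 = 71**2 = 5041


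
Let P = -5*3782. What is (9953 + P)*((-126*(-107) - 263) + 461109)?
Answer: -4248555896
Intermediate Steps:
P = -18910
(9953 + P)*((-126*(-107) - 263) + 461109) = (9953 - 18910)*((-126*(-107) - 263) + 461109) = -8957*((13482 - 263) + 461109) = -8957*(13219 + 461109) = -8957*474328 = -4248555896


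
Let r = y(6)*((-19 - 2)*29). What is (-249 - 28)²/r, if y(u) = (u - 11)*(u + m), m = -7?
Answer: -76729/3045 ≈ -25.198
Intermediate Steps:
y(u) = (-11 + u)*(-7 + u) (y(u) = (u - 11)*(u - 7) = (-11 + u)*(-7 + u))
r = -3045 (r = (77 + 6² - 18*6)*((-19 - 2)*29) = (77 + 36 - 108)*(-21*29) = 5*(-609) = -3045)
(-249 - 28)²/r = (-249 - 28)²/(-3045) = (-277)²*(-1/3045) = 76729*(-1/3045) = -76729/3045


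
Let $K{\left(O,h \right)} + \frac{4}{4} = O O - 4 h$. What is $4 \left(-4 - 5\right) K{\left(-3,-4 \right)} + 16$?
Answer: $-848$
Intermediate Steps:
$K{\left(O,h \right)} = -1 + O^{2} - 4 h$ ($K{\left(O,h \right)} = -1 + \left(O O - 4 h\right) = -1 + \left(O^{2} - 4 h\right) = -1 + O^{2} - 4 h$)
$4 \left(-4 - 5\right) K{\left(-3,-4 \right)} + 16 = 4 \left(-4 - 5\right) \left(-1 + \left(-3\right)^{2} - -16\right) + 16 = 4 \left(-9\right) \left(-1 + 9 + 16\right) + 16 = \left(-36\right) 24 + 16 = -864 + 16 = -848$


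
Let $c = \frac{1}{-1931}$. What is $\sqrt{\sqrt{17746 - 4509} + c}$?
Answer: $\frac{\sqrt{-1931 + 3728761 \sqrt{13237}}}{1931} \approx 10.726$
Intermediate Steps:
$c = - \frac{1}{1931} \approx -0.00051787$
$\sqrt{\sqrt{17746 - 4509} + c} = \sqrt{\sqrt{17746 - 4509} - \frac{1}{1931}} = \sqrt{\sqrt{13237} - \frac{1}{1931}} = \sqrt{- \frac{1}{1931} + \sqrt{13237}}$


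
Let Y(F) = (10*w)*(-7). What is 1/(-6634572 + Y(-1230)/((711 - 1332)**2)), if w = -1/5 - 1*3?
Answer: -385641/2558562980428 ≈ -1.5073e-7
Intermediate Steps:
w = -16/5 (w = -1*1/5 - 3 = -1/5 - 3 = -16/5 ≈ -3.2000)
Y(F) = 224 (Y(F) = (10*(-16/5))*(-7) = -32*(-7) = 224)
1/(-6634572 + Y(-1230)/((711 - 1332)**2)) = 1/(-6634572 + 224/((711 - 1332)**2)) = 1/(-6634572 + 224/((-621)**2)) = 1/(-6634572 + 224/385641) = 1/(-2558562980428/385641) = -385641/2558562980428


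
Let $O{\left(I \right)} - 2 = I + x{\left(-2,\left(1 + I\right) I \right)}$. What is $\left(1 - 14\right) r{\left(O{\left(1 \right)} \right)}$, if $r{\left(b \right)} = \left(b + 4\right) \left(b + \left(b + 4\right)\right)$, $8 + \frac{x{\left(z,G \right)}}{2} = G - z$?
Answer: $-78$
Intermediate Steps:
$x{\left(z,G \right)} = -16 - 2 z + 2 G$ ($x{\left(z,G \right)} = -16 + 2 \left(G - z\right) = -16 + \left(- 2 z + 2 G\right) = -16 - 2 z + 2 G$)
$O{\left(I \right)} = -10 + I + 2 I \left(1 + I\right)$ ($O{\left(I \right)} = 2 - \left(12 - I - 2 \left(1 + I\right) I\right) = 2 + \left(I + \left(-16 + 4 + 2 I \left(1 + I\right)\right)\right) = 2 + \left(I + \left(-12 + 2 I \left(1 + I\right)\right)\right) = 2 + \left(-12 + I + 2 I \left(1 + I\right)\right) = -10 + I + 2 I \left(1 + I\right)$)
$r{\left(b \right)} = \left(4 + b\right) \left(4 + 2 b\right)$ ($r{\left(b \right)} = \left(4 + b\right) \left(b + \left(4 + b\right)\right) = \left(4 + b\right) \left(4 + 2 b\right)$)
$\left(1 - 14\right) r{\left(O{\left(1 \right)} \right)} = \left(1 - 14\right) \left(16 + 2 \left(-10 + 1 + 2 \cdot 1 \left(1 + 1\right)\right)^{2} + 12 \left(-10 + 1 + 2 \cdot 1 \left(1 + 1\right)\right)\right) = - 13 \left(16 + 2 \left(-10 + 1 + 2 \cdot 1 \cdot 2\right)^{2} + 12 \left(-10 + 1 + 2 \cdot 1 \cdot 2\right)\right) = - 13 \left(16 + 2 \left(-10 + 1 + 4\right)^{2} + 12 \left(-10 + 1 + 4\right)\right) = - 13 \left(16 + 2 \left(-5\right)^{2} + 12 \left(-5\right)\right) = - 13 \left(16 + 2 \cdot 25 - 60\right) = - 13 \left(16 + 50 - 60\right) = \left(-13\right) 6 = -78$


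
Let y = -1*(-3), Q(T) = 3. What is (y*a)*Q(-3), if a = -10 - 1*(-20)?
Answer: 90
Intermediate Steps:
y = 3
a = 10 (a = -10 + 20 = 10)
(y*a)*Q(-3) = (3*10)*3 = 30*3 = 90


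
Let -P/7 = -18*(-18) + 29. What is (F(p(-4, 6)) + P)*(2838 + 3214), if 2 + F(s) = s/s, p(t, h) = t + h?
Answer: -14960544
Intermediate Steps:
P = -2471 (P = -7*(-18*(-18) + 29) = -7*(324 + 29) = -7*353 = -2471)
p(t, h) = h + t
F(s) = -1 (F(s) = -2 + s/s = -2 + 1 = -1)
(F(p(-4, 6)) + P)*(2838 + 3214) = (-1 - 2471)*(2838 + 3214) = -2472*6052 = -14960544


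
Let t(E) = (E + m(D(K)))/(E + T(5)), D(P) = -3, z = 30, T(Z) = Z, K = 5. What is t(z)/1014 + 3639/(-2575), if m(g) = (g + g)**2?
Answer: -4299272/3046225 ≈ -1.4113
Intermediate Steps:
m(g) = 4*g**2 (m(g) = (2*g)**2 = 4*g**2)
t(E) = (36 + E)/(5 + E) (t(E) = (E + 4*(-3)**2)/(E + 5) = (E + 4*9)/(5 + E) = (E + 36)/(5 + E) = (36 + E)/(5 + E))
t(z)/1014 + 3639/(-2575) = ((36 + 30)/(5 + 30))/1014 + 3639/(-2575) = (66/35)*(1/1014) + 3639*(-1/2575) = ((1/35)*66)*(1/1014) - 3639/2575 = (66/35)*(1/1014) - 3639/2575 = 11/5915 - 3639/2575 = -4299272/3046225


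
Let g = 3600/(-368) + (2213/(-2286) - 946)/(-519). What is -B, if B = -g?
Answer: -217157963/27287982 ≈ -7.9580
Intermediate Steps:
g = -217157963/27287982 (g = 3600*(-1/368) + (2213*(-1/2286) - 946)*(-1/519) = -225/23 + (-2213/2286 - 946)*(-1/519) = -225/23 - 2164769/2286*(-1/519) = -225/23 + 2164769/1186434 = -217157963/27287982 ≈ -7.9580)
B = 217157963/27287982 (B = -1*(-217157963/27287982) = 217157963/27287982 ≈ 7.9580)
-B = -1*217157963/27287982 = -217157963/27287982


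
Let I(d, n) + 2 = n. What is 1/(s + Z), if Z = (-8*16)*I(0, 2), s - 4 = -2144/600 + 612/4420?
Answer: 975/551 ≈ 1.7695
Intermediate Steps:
I(d, n) = -2 + n
s = 551/975 (s = 4 + (-2144/600 + 612/4420) = 4 + (-2144*1/600 + 612*(1/4420)) = 4 + (-268/75 + 9/65) = 4 - 3349/975 = 551/975 ≈ 0.56513)
Z = 0 (Z = (-8*16)*(-2 + 2) = -128*0 = 0)
1/(s + Z) = 1/(551/975 + 0) = 1/(551/975) = 975/551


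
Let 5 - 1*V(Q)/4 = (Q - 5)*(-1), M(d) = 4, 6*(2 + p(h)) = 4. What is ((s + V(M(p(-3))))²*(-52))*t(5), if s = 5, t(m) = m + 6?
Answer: -252252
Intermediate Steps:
p(h) = -4/3 (p(h) = -2 + (⅙)*4 = -2 + ⅔ = -4/3)
t(m) = 6 + m
V(Q) = 4*Q (V(Q) = 20 - 4*(Q - 5)*(-1) = 20 - 4*(-5 + Q)*(-1) = 20 - 4*(5 - Q) = 20 + (-20 + 4*Q) = 4*Q)
((s + V(M(p(-3))))²*(-52))*t(5) = ((5 + 4*4)²*(-52))*(6 + 5) = ((5 + 16)²*(-52))*11 = (21²*(-52))*11 = (441*(-52))*11 = -22932*11 = -252252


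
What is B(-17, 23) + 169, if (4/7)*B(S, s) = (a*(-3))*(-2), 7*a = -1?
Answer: 335/2 ≈ 167.50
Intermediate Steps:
a = -⅐ (a = (⅐)*(-1) = -⅐ ≈ -0.14286)
B(S, s) = -3/2 (B(S, s) = 7*(-⅐*(-3)*(-2))/4 = 7*((3/7)*(-2))/4 = (7/4)*(-6/7) = -3/2)
B(-17, 23) + 169 = -3/2 + 169 = 335/2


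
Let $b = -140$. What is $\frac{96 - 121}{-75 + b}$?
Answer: $\frac{5}{43} \approx 0.11628$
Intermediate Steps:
$\frac{96 - 121}{-75 + b} = \frac{96 - 121}{-75 - 140} = - \frac{25}{-215} = \left(-25\right) \left(- \frac{1}{215}\right) = \frac{5}{43}$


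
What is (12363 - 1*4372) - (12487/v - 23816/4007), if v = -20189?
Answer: 646981364726/80897323 ≈ 7997.6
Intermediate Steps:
(12363 - 1*4372) - (12487/v - 23816/4007) = (12363 - 1*4372) - (12487/(-20189) - 23816/4007) = (12363 - 4372) - (12487*(-1/20189) - 23816*1/4007) = 7991 - (-12487/20189 - 23816/4007) = 7991 - 1*(-530856633/80897323) = 7991 + 530856633/80897323 = 646981364726/80897323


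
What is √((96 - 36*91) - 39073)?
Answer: I*√42253 ≈ 205.56*I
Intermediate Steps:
√((96 - 36*91) - 39073) = √((96 - 3276) - 39073) = √(-3180 - 39073) = √(-42253) = I*√42253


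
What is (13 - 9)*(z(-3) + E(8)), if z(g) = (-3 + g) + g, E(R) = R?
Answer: -4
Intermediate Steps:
z(g) = -3 + 2*g
(13 - 9)*(z(-3) + E(8)) = (13 - 9)*((-3 + 2*(-3)) + 8) = 4*((-3 - 6) + 8) = 4*(-9 + 8) = 4*(-1) = -4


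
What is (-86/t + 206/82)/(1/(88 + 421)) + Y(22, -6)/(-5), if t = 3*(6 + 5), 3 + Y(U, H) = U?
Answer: -348922/6765 ≈ -51.578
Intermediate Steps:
Y(U, H) = -3 + U
t = 33 (t = 3*11 = 33)
(-86/t + 206/82)/(1/(88 + 421)) + Y(22, -6)/(-5) = (-86/33 + 206/82)/(1/(88 + 421)) + (-3 + 22)/(-5) = (-86*1/33 + 206*(1/82))/(1/509) + 19*(-⅕) = (-86/33 + 103/41)/(1/509) - 19/5 = -127/1353*509 - 19/5 = -64643/1353 - 19/5 = -348922/6765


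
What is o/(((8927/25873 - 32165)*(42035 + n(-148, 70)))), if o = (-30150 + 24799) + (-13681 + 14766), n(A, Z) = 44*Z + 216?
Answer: 18395703/6287380370843 ≈ 2.9258e-6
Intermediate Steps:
n(A, Z) = 216 + 44*Z
o = -4266 (o = -5351 + 1085 = -4266)
o/(((8927/25873 - 32165)*(42035 + n(-148, 70)))) = -4266*1/((42035 + (216 + 44*70))*(8927/25873 - 32165)) = -4266*1/((42035 + (216 + 3080))*(8927*(1/25873) - 32165)) = -4266*1/((42035 + 3296)*(8927/25873 - 32165)) = -4266/((-832196118/25873*45331)) = -4266/(-37724282225058/25873) = -4266*(-25873/37724282225058) = 18395703/6287380370843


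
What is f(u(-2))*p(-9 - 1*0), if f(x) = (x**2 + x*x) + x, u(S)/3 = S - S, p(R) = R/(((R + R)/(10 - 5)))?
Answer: 0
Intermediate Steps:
p(R) = 5/2 (p(R) = R/(((2*R)/5)) = R/(((2*R)*(1/5))) = R/((2*R/5)) = R*(5/(2*R)) = 5/2)
u(S) = 0 (u(S) = 3*(S - S) = 3*0 = 0)
f(x) = x + 2*x**2 (f(x) = (x**2 + x**2) + x = 2*x**2 + x = x + 2*x**2)
f(u(-2))*p(-9 - 1*0) = (0*(1 + 2*0))*(5/2) = (0*(1 + 0))*(5/2) = (0*1)*(5/2) = 0*(5/2) = 0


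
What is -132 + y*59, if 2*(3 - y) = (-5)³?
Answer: 7465/2 ≈ 3732.5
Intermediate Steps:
y = 131/2 (y = 3 - ½*(-5)³ = 3 - ½*(-125) = 3 + 125/2 = 131/2 ≈ 65.500)
-132 + y*59 = -132 + (131/2)*59 = -132 + 7729/2 = 7465/2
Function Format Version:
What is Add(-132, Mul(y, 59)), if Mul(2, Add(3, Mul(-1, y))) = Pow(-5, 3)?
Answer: Rational(7465, 2) ≈ 3732.5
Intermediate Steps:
y = Rational(131, 2) (y = Add(3, Mul(Rational(-1, 2), Pow(-5, 3))) = Add(3, Mul(Rational(-1, 2), -125)) = Add(3, Rational(125, 2)) = Rational(131, 2) ≈ 65.500)
Add(-132, Mul(y, 59)) = Add(-132, Mul(Rational(131, 2), 59)) = Add(-132, Rational(7729, 2)) = Rational(7465, 2)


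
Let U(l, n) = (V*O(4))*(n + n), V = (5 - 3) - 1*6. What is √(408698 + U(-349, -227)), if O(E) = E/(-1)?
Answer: √401434 ≈ 633.59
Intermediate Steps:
V = -4 (V = 2 - 6 = -4)
O(E) = -E (O(E) = E*(-1) = -E)
U(l, n) = 32*n (U(l, n) = (-(-4)*4)*(n + n) = (-4*(-4))*(2*n) = 16*(2*n) = 32*n)
√(408698 + U(-349, -227)) = √(408698 + 32*(-227)) = √(408698 - 7264) = √401434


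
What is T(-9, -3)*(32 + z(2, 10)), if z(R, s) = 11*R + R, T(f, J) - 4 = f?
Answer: -280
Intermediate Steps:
T(f, J) = 4 + f
z(R, s) = 12*R
T(-9, -3)*(32 + z(2, 10)) = (4 - 9)*(32 + 12*2) = -5*(32 + 24) = -5*56 = -280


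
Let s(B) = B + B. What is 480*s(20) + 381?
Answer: 19581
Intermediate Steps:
s(B) = 2*B
480*s(20) + 381 = 480*(2*20) + 381 = 480*40 + 381 = 19200 + 381 = 19581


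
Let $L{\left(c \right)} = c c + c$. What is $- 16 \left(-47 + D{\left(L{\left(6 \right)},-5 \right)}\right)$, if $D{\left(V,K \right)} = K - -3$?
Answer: $784$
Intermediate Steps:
$L{\left(c \right)} = c + c^{2}$ ($L{\left(c \right)} = c^{2} + c = c + c^{2}$)
$D{\left(V,K \right)} = 3 + K$ ($D{\left(V,K \right)} = K + 3 = 3 + K$)
$- 16 \left(-47 + D{\left(L{\left(6 \right)},-5 \right)}\right) = - 16 \left(-47 + \left(3 - 5\right)\right) = - 16 \left(-47 - 2\right) = \left(-16\right) \left(-49\right) = 784$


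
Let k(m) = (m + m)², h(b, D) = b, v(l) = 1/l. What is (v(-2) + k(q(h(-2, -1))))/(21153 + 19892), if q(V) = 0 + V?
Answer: 31/82090 ≈ 0.00037763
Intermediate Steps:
q(V) = V
k(m) = 4*m² (k(m) = (2*m)² = 4*m²)
(v(-2) + k(q(h(-2, -1))))/(21153 + 19892) = (1/(-2) + 4*(-2)²)/(21153 + 19892) = (-½ + 4*4)/41045 = (-½ + 16)*(1/41045) = (31/2)*(1/41045) = 31/82090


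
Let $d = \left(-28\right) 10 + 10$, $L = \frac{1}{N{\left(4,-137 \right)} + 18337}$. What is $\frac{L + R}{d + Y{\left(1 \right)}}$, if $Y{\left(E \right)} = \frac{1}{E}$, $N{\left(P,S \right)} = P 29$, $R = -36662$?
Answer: $\frac{676523885}{4963857} \approx 136.29$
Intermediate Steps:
$N{\left(P,S \right)} = 29 P$
$L = \frac{1}{18453}$ ($L = \frac{1}{29 \cdot 4 + 18337} = \frac{1}{116 + 18337} = \frac{1}{18453} \approx 5.4192 \cdot 10^{-5}$)
$d = -270$ ($d = -280 + 10 = -270$)
$\frac{L + R}{d + Y{\left(1 \right)}} = \frac{\frac{1}{18453} - 36662}{-270 + 1^{-1}} = - \frac{676523885}{18453 \left(-270 + 1\right)} = - \frac{676523885}{18453 \left(-269\right)} = \left(- \frac{676523885}{18453}\right) \left(- \frac{1}{269}\right) = \frac{676523885}{4963857}$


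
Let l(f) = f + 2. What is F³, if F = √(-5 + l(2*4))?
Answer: 5*√5 ≈ 11.180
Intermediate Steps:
l(f) = 2 + f
F = √5 (F = √(-5 + (2 + 2*4)) = √(-5 + (2 + 8)) = √(-5 + 10) = √5 ≈ 2.2361)
F³ = (√5)³ = 5*√5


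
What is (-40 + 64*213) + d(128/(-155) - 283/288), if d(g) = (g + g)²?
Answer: 6777812352241/498182400 ≈ 13605.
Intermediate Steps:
d(g) = 4*g² (d(g) = (2*g)² = 4*g²)
(-40 + 64*213) + d(128/(-155) - 283/288) = (-40 + 64*213) + 4*(128/(-155) - 283/288)² = (-40 + 13632) + 4*(128*(-1/155) - 283*1/288)² = 13592 + 4*(-128/155 - 283/288)² = 13592 + 4*(-80729/44640)² = 13592 + 4*(6517171441/1992729600) = 13592 + 6517171441/498182400 = 6777812352241/498182400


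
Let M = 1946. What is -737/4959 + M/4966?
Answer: 2995136/12313197 ≈ 0.24325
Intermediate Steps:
-737/4959 + M/4966 = -737/4959 + 1946/4966 = -737*1/4959 + 1946*(1/4966) = -737/4959 + 973/2483 = 2995136/12313197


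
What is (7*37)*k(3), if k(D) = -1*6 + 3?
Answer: -777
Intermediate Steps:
k(D) = -3 (k(D) = -6 + 3 = -3)
(7*37)*k(3) = (7*37)*(-3) = 259*(-3) = -777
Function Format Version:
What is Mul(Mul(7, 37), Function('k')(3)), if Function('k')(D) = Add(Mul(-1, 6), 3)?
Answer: -777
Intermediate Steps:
Function('k')(D) = -3 (Function('k')(D) = Add(-6, 3) = -3)
Mul(Mul(7, 37), Function('k')(3)) = Mul(Mul(7, 37), -3) = Mul(259, -3) = -777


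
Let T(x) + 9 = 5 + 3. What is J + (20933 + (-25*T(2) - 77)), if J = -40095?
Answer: -19214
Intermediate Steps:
T(x) = -1 (T(x) = -9 + (5 + 3) = -9 + 8 = -1)
J + (20933 + (-25*T(2) - 77)) = -40095 + (20933 + (-25*(-1) - 77)) = -40095 + (20933 + (25 - 77)) = -40095 + (20933 - 52) = -40095 + 20881 = -19214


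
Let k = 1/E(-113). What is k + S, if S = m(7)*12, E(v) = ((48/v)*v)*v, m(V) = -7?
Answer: -455617/5424 ≈ -84.000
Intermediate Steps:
E(v) = 48*v
S = -84 (S = -7*12 = -84)
k = -1/5424 (k = 1/(48*(-113)) = 1/(-5424) = -1/5424 ≈ -0.00018437)
k + S = -1/5424 - 84 = -455617/5424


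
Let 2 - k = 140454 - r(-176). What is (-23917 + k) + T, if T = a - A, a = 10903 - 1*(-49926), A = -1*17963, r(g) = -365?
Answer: -85942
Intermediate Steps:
A = -17963
k = -140817 (k = 2 - (140454 - 1*(-365)) = 2 - (140454 + 365) = 2 - 1*140819 = 2 - 140819 = -140817)
a = 60829 (a = 10903 + 49926 = 60829)
T = 78792 (T = 60829 - 1*(-17963) = 60829 + 17963 = 78792)
(-23917 + k) + T = (-23917 - 140817) + 78792 = -164734 + 78792 = -85942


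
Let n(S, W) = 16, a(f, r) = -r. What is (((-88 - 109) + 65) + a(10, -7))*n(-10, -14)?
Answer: -2000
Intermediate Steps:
(((-88 - 109) + 65) + a(10, -7))*n(-10, -14) = (((-88 - 109) + 65) - 1*(-7))*16 = ((-197 + 65) + 7)*16 = (-132 + 7)*16 = -125*16 = -2000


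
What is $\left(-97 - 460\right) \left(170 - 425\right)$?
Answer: $142035$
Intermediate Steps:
$\left(-97 - 460\right) \left(170 - 425\right) = - 557 \left(170 - 425\right) = \left(-557\right) \left(-255\right) = 142035$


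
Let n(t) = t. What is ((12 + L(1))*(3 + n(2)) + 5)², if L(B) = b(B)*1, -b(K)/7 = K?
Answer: 900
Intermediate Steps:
b(K) = -7*K
L(B) = -7*B (L(B) = -7*B*1 = -7*B)
((12 + L(1))*(3 + n(2)) + 5)² = ((12 - 7*1)*(3 + 2) + 5)² = ((12 - 7)*5 + 5)² = (5*5 + 5)² = (25 + 5)² = 30² = 900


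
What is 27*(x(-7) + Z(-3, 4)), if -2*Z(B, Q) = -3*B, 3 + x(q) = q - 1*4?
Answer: -999/2 ≈ -499.50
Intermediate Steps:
x(q) = -7 + q (x(q) = -3 + (q - 1*4) = -3 + (q - 4) = -3 + (-4 + q) = -7 + q)
Z(B, Q) = 3*B/2 (Z(B, Q) = -(-3)*B/2 = 3*B/2)
27*(x(-7) + Z(-3, 4)) = 27*((-7 - 7) + (3/2)*(-3)) = 27*(-14 - 9/2) = 27*(-37/2) = -999/2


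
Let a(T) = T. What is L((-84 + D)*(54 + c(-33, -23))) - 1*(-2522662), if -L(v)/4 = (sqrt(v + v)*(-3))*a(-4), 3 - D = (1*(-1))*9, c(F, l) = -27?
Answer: 2522662 - 1728*I*sqrt(3) ≈ 2.5227e+6 - 2993.0*I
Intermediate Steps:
D = 12 (D = 3 - 1*(-1)*9 = 3 - (-1)*9 = 3 - 1*(-9) = 3 + 9 = 12)
L(v) = -48*sqrt(2)*sqrt(v) (L(v) = -4*sqrt(v + v)*(-3)*(-4) = -4*sqrt(2*v)*(-3)*(-4) = -4*(sqrt(2)*sqrt(v))*(-3)*(-4) = -4*(-3*sqrt(2)*sqrt(v))*(-4) = -48*sqrt(2)*sqrt(v))
L((-84 + D)*(54 + c(-33, -23))) - 1*(-2522662) = -48*sqrt(2)*sqrt((-84 + 12)*(54 - 27)) - 1*(-2522662) = -48*sqrt(2)*sqrt(-72*27) + 2522662 = -48*sqrt(2)*sqrt(-1944) + 2522662 = -48*sqrt(2)*18*I*sqrt(6) + 2522662 = -1728*I*sqrt(3) + 2522662 = 2522662 - 1728*I*sqrt(3)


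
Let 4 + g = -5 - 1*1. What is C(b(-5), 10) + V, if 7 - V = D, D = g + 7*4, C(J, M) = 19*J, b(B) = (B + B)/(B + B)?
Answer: 8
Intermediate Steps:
b(B) = 1 (b(B) = (2*B)/((2*B)) = (2*B)*(1/(2*B)) = 1)
g = -10 (g = -4 + (-5 - 1*1) = -4 + (-5 - 1) = -4 - 6 = -10)
D = 18 (D = -10 + 7*4 = -10 + 28 = 18)
V = -11 (V = 7 - 1*18 = 7 - 18 = -11)
C(b(-5), 10) + V = 19*1 - 11 = 19 - 11 = 8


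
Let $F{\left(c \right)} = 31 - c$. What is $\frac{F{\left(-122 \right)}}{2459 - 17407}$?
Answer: $- \frac{153}{14948} \approx -0.010235$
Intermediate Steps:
$\frac{F{\left(-122 \right)}}{2459 - 17407} = \frac{31 - -122}{2459 - 17407} = \frac{31 + 122}{-14948} = 153 \left(- \frac{1}{14948}\right) = - \frac{153}{14948}$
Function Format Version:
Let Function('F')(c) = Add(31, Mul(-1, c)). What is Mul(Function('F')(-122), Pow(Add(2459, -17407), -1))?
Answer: Rational(-153, 14948) ≈ -0.010235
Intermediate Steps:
Mul(Function('F')(-122), Pow(Add(2459, -17407), -1)) = Mul(Add(31, Mul(-1, -122)), Pow(Add(2459, -17407), -1)) = Mul(Add(31, 122), Pow(-14948, -1)) = Mul(153, Rational(-1, 14948)) = Rational(-153, 14948)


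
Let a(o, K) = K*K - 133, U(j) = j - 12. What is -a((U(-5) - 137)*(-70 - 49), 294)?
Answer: -86303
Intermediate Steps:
U(j) = -12 + j
a(o, K) = -133 + K² (a(o, K) = K² - 133 = -133 + K²)
-a((U(-5) - 137)*(-70 - 49), 294) = -(-133 + 294²) = -(-133 + 86436) = -1*86303 = -86303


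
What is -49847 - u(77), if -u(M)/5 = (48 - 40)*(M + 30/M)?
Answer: -3599859/77 ≈ -46751.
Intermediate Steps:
u(M) = -1200/M - 40*M (u(M) = -5*(48 - 40)*(M + 30/M) = -40*(M + 30/M) = -5*(8*M + 240/M) = -1200/M - 40*M)
-49847 - u(77) = -49847 - (-1200/77 - 40*77) = -49847 - (-1200*1/77 - 3080) = -49847 - (-1200/77 - 3080) = -49847 - 1*(-238360/77) = -49847 + 238360/77 = -3599859/77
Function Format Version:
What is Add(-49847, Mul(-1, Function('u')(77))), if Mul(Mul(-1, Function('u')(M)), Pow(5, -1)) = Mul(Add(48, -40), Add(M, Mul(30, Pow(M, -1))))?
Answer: Rational(-3599859, 77) ≈ -46751.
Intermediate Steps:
Function('u')(M) = Add(Mul(-1200, Pow(M, -1)), Mul(-40, M)) (Function('u')(M) = Mul(-5, Mul(Add(48, -40), Add(M, Mul(30, Pow(M, -1))))) = Mul(-5, Mul(8, Add(M, Mul(30, Pow(M, -1))))) = Mul(-5, Add(Mul(8, M), Mul(240, Pow(M, -1)))) = Add(Mul(-1200, Pow(M, -1)), Mul(-40, M)))
Add(-49847, Mul(-1, Function('u')(77))) = Add(-49847, Mul(-1, Add(Mul(-1200, Pow(77, -1)), Mul(-40, 77)))) = Add(-49847, Mul(-1, Add(Mul(-1200, Rational(1, 77)), -3080))) = Add(-49847, Mul(-1, Add(Rational(-1200, 77), -3080))) = Add(-49847, Mul(-1, Rational(-238360, 77))) = Add(-49847, Rational(238360, 77)) = Rational(-3599859, 77)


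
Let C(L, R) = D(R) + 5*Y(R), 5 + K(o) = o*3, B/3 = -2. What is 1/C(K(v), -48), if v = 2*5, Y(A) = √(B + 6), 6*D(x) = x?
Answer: -⅛ ≈ -0.12500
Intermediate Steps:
B = -6 (B = 3*(-2) = -6)
D(x) = x/6
Y(A) = 0 (Y(A) = √(-6 + 6) = √0 = 0)
v = 10
K(o) = -5 + 3*o (K(o) = -5 + o*3 = -5 + 3*o)
C(L, R) = R/6 (C(L, R) = R/6 + 5*0 = R/6 + 0 = R/6)
1/C(K(v), -48) = 1/((⅙)*(-48)) = 1/(-8) = -⅛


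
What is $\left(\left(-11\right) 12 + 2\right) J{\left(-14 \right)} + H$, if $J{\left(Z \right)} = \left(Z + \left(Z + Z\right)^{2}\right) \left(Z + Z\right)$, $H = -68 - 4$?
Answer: $2802728$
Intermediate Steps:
$H = -72$
$J{\left(Z \right)} = 2 Z \left(Z + 4 Z^{2}\right)$ ($J{\left(Z \right)} = \left(Z + \left(2 Z\right)^{2}\right) 2 Z = \left(Z + 4 Z^{2}\right) 2 Z = 2 Z \left(Z + 4 Z^{2}\right)$)
$\left(\left(-11\right) 12 + 2\right) J{\left(-14 \right)} + H = \left(\left(-11\right) 12 + 2\right) \left(-14\right)^{2} \left(2 + 8 \left(-14\right)\right) - 72 = \left(-132 + 2\right) 196 \left(2 - 112\right) - 72 = - 130 \cdot 196 \left(-110\right) - 72 = \left(-130\right) \left(-21560\right) - 72 = 2802800 - 72 = 2802728$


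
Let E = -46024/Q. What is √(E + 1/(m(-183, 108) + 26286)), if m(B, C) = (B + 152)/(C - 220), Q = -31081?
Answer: 2*√3099736011744095304038/91504422103 ≈ 1.2169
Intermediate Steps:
m(B, C) = (152 + B)/(-220 + C)
E = 46024/31081 (E = -46024/(-31081) = -46024*(-1/31081) = 46024/31081 ≈ 1.4808)
√(E + 1/(m(-183, 108) + 26286)) = √(46024/31081 + 1/((152 - 183)/(-220 + 108) + 26286)) = √(46024/31081 + 1/(-31/(-112) + 26286)) = √(46024/31081 + 1/(-1/112*(-31) + 26286)) = √(46024/31081 + 1/(31/112 + 26286)) = √(46024/31081 + 1/(2944063/112)) = √(46024/31081 + 112/2944063) = √(135501036584/91504422103) = 2*√3099736011744095304038/91504422103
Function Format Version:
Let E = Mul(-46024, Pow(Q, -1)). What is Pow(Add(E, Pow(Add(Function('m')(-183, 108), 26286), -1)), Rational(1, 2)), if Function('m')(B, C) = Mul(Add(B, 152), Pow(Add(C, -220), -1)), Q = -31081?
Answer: Mul(Rational(2, 91504422103), Pow(3099736011744095304038, Rational(1, 2))) ≈ 1.2169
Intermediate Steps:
Function('m')(B, C) = Mul(Pow(Add(-220, C), -1), Add(152, B)) (Function('m')(B, C) = Mul(Add(152, B), Pow(Add(-220, C), -1)) = Mul(Pow(Add(-220, C), -1), Add(152, B)))
E = Rational(46024, 31081) (E = Mul(-46024, Pow(-31081, -1)) = Mul(-46024, Rational(-1, 31081)) = Rational(46024, 31081) ≈ 1.4808)
Pow(Add(E, Pow(Add(Function('m')(-183, 108), 26286), -1)), Rational(1, 2)) = Pow(Add(Rational(46024, 31081), Pow(Add(Mul(Pow(Add(-220, 108), -1), Add(152, -183)), 26286), -1)), Rational(1, 2)) = Pow(Add(Rational(46024, 31081), Pow(Add(Mul(Pow(-112, -1), -31), 26286), -1)), Rational(1, 2)) = Pow(Add(Rational(46024, 31081), Pow(Add(Mul(Rational(-1, 112), -31), 26286), -1)), Rational(1, 2)) = Pow(Add(Rational(46024, 31081), Pow(Add(Rational(31, 112), 26286), -1)), Rational(1, 2)) = Pow(Add(Rational(46024, 31081), Pow(Rational(2944063, 112), -1)), Rational(1, 2)) = Pow(Add(Rational(46024, 31081), Rational(112, 2944063)), Rational(1, 2)) = Pow(Rational(135501036584, 91504422103), Rational(1, 2)) = Mul(Rational(2, 91504422103), Pow(3099736011744095304038, Rational(1, 2)))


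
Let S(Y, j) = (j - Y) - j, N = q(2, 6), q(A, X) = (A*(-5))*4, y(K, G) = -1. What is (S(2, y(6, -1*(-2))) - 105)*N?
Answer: 4280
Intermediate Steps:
q(A, X) = -20*A (q(A, X) = -5*A*4 = -20*A)
N = -40 (N = -20*2 = -40)
S(Y, j) = -Y
(S(2, y(6, -1*(-2))) - 105)*N = (-1*2 - 105)*(-40) = (-2 - 105)*(-40) = -107*(-40) = 4280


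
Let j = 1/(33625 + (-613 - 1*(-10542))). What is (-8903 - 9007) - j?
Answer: -780052141/43554 ≈ -17910.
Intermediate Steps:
j = 1/43554 (j = 1/(33625 + (-613 + 10542)) = 1/(33625 + 9929) = 1/43554 ≈ 2.2960e-5)
(-8903 - 9007) - j = (-8903 - 9007) - 1*1/43554 = -17910 - 1/43554 = -780052141/43554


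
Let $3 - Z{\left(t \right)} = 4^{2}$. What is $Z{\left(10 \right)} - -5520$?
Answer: $5507$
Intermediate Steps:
$Z{\left(t \right)} = -13$ ($Z{\left(t \right)} = 3 - 4^{2} = 3 - 16 = -13$)
$Z{\left(10 \right)} - -5520 = -13 - -5520 = -13 + 5520 = 5507$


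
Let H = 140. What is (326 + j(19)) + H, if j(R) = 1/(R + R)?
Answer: 17709/38 ≈ 466.03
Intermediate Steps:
j(R) = 1/(2*R)
(326 + j(19)) + H = (326 + (1/2)/19) + 140 = (326 + (1/2)*(1/19)) + 140 = (326 + 1/38) + 140 = 12389/38 + 140 = 17709/38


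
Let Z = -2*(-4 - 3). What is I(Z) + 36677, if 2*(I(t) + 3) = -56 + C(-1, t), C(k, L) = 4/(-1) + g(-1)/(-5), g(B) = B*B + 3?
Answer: 183218/5 ≈ 36644.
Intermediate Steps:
g(B) = 3 + B² (g(B) = B² + 3 = 3 + B²)
Z = 14 (Z = -2*(-7) = 14)
C(k, L) = -24/5 (C(k, L) = 4/(-1) + (3 + (-1)²)/(-5) = 4*(-1) + (3 + 1)*(-⅕) = -4 + 4*(-⅕) = -4 - ⅘ = -24/5)
I(t) = -167/5 (I(t) = -3 + (-56 - 24/5)/2 = -3 + (½)*(-304/5) = -3 - 152/5 = -167/5)
I(Z) + 36677 = -167/5 + 36677 = 183218/5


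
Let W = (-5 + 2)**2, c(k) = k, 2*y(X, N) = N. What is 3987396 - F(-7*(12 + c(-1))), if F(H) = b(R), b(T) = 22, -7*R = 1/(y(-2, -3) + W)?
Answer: 3987374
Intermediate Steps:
y(X, N) = N/2
W = 9 (W = (-3)**2 = 9)
R = -2/105 (R = -1/(7*((1/2)*(-3) + 9)) = -1/(7*(-3/2 + 9)) = -1/(7*15/2) = -1/7*2/15 = -2/105 ≈ -0.019048)
F(H) = 22
3987396 - F(-7*(12 + c(-1))) = 3987396 - 1*22 = 3987396 - 22 = 3987374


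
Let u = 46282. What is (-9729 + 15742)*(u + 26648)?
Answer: 438528090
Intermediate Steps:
(-9729 + 15742)*(u + 26648) = (-9729 + 15742)*(46282 + 26648) = 6013*72930 = 438528090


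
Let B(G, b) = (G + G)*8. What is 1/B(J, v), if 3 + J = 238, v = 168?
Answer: 1/3760 ≈ 0.00026596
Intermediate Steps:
J = 235 (J = -3 + 238 = 235)
B(G, b) = 16*G (B(G, b) = (2*G)*8 = 16*G)
1/B(J, v) = 1/(16*235) = 1/3760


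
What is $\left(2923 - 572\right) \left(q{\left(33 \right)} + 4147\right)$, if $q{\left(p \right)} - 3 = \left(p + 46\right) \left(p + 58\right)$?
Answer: $26657989$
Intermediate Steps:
$q{\left(p \right)} = 3 + \left(46 + p\right) \left(58 + p\right)$ ($q{\left(p \right)} = 3 + \left(p + 46\right) \left(p + 58\right) = 3 + \left(46 + p\right) \left(58 + p\right)$)
$\left(2923 - 572\right) \left(q{\left(33 \right)} + 4147\right) = \left(2923 - 572\right) \left(\left(2671 + 33^{2} + 104 \cdot 33\right) + 4147\right) = 2351 \left(\left(2671 + 1089 + 3432\right) + 4147\right) = 2351 \left(7192 + 4147\right) = 2351 \cdot 11339 = 26657989$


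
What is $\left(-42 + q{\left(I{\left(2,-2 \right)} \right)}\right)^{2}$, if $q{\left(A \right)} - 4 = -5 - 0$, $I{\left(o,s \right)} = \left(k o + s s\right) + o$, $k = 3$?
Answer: $1849$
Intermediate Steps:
$I{\left(o,s \right)} = s^{2} + 4 o$ ($I{\left(o,s \right)} = \left(3 o + s s\right) + o = \left(3 o + s^{2}\right) + o = \left(s^{2} + 3 o\right) + o = s^{2} + 4 o$)
$q{\left(A \right)} = -1$ ($q{\left(A \right)} = 4 - 5 = -1$)
$\left(-42 + q{\left(I{\left(2,-2 \right)} \right)}\right)^{2} = \left(-42 - 1\right)^{2} = \left(-43\right)^{2} = 1849$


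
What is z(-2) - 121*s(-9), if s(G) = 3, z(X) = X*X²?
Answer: -371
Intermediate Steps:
z(X) = X³
z(-2) - 121*s(-9) = (-2)³ - 121*3 = -8 - 363 = -371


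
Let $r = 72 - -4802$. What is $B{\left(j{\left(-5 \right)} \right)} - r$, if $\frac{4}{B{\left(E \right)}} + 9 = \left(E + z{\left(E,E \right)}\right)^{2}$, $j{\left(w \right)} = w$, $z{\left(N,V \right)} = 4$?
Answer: $- \frac{9749}{2} \approx -4874.5$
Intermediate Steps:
$r = 4874$ ($r = 72 + 4802 = 4874$)
$B{\left(E \right)} = \frac{4}{-9 + \left(4 + E\right)^{2}}$ ($B{\left(E \right)} = \frac{4}{-9 + \left(E + 4\right)^{2}} = \frac{4}{-9 + \left(4 + E\right)^{2}}$)
$B{\left(j{\left(-5 \right)} \right)} - r = \frac{4}{-9 + \left(4 - 5\right)^{2}} - 4874 = \frac{4}{-9 + \left(-1\right)^{2}} - 4874 = \frac{4}{-9 + 1} - 4874 = \frac{4}{-8} - 4874 = 4 \left(- \frac{1}{8}\right) - 4874 = - \frac{1}{2} - 4874 = - \frac{9749}{2}$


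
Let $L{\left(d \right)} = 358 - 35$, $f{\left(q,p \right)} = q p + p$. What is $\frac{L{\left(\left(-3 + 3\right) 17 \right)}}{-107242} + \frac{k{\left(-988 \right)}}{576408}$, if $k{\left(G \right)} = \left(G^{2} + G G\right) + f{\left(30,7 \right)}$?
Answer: $\frac{34867393571}{10302524456} \approx 3.3844$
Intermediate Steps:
$f{\left(q,p \right)} = p + p q$ ($f{\left(q,p \right)} = p q + p = p + p q$)
$k{\left(G \right)} = 217 + 2 G^{2}$ ($k{\left(G \right)} = \left(G^{2} + G G\right) + 7 \left(1 + 30\right) = \left(G^{2} + G^{2}\right) + 7 \cdot 31 = 2 G^{2} + 217 = 217 + 2 G^{2}$)
$L{\left(d \right)} = 323$ ($L{\left(d \right)} = 358 - 35 = 323$)
$\frac{L{\left(\left(-3 + 3\right) 17 \right)}}{-107242} + \frac{k{\left(-988 \right)}}{576408} = \frac{323}{-107242} + \frac{217 + 2 \left(-988\right)^{2}}{576408} = 323 \left(- \frac{1}{107242}\right) + \left(217 + 2 \cdot 976144\right) \frac{1}{576408} = - \frac{323}{107242} + \left(217 + 1952288\right) \frac{1}{576408} = - \frac{323}{107242} + 1952505 \cdot \frac{1}{576408} = - \frac{323}{107242} + \frac{650835}{192136} = \frac{34867393571}{10302524456}$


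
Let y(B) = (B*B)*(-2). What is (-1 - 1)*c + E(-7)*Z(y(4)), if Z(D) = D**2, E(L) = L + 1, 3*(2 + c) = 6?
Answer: -6144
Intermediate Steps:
c = 0 (c = -2 + (1/3)*6 = -2 + 2 = 0)
E(L) = 1 + L
y(B) = -2*B**2 (y(B) = B**2*(-2) = -2*B**2)
(-1 - 1)*c + E(-7)*Z(y(4)) = (-1 - 1)*0 + (1 - 7)*(-2*4**2)**2 = -2*0 - 6*(-2*16)**2 = 0 - 6*(-32)**2 = 0 - 6*1024 = 0 - 6144 = -6144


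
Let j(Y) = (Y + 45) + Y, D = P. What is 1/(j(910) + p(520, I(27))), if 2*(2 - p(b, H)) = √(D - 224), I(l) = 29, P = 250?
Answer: 3734/6971365 + √26/6971365 ≈ 0.00053635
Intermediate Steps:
D = 250
j(Y) = 45 + 2*Y (j(Y) = (45 + Y) + Y = 45 + 2*Y)
p(b, H) = 2 - √26/2 (p(b, H) = 2 - √(250 - 224)/2 = 2 - √26/2)
1/(j(910) + p(520, I(27))) = 1/((45 + 2*910) + (2 - √26/2)) = 1/((45 + 1820) + (2 - √26/2)) = 1/(1865 + (2 - √26/2)) = 1/(1867 - √26/2)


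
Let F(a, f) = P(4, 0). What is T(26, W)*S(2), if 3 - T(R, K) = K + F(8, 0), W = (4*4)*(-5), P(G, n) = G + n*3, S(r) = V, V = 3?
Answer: 237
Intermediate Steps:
S(r) = 3
P(G, n) = G + 3*n
F(a, f) = 4 (F(a, f) = 4 + 3*0 = 4 + 0 = 4)
W = -80 (W = 16*(-5) = -80)
T(R, K) = -1 - K (T(R, K) = 3 - (K + 4) = 3 - (4 + K) = 3 + (-4 - K) = -1 - K)
T(26, W)*S(2) = (-1 - 1*(-80))*3 = (-1 + 80)*3 = 79*3 = 237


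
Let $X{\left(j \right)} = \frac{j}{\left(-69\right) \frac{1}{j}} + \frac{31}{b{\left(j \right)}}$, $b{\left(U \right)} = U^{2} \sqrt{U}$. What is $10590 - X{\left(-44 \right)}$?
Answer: $\frac{732646}{69} + \frac{31 i \sqrt{11}}{42592} \approx 10618.0 + 0.002414 i$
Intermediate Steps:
$b{\left(U \right)} = U^{\frac{5}{2}}$
$X{\left(j \right)} = \frac{31}{j^{\frac{5}{2}}} - \frac{j^{2}}{69}$ ($X{\left(j \right)} = \frac{j}{\left(-69\right) \frac{1}{j}} + \frac{31}{j^{\frac{5}{2}}} = j \left(- \frac{j}{69}\right) + \frac{31}{j^{\frac{5}{2}}} = - \frac{j^{2}}{69} + \frac{31}{j^{\frac{5}{2}}} = \frac{31}{j^{\frac{5}{2}}} - \frac{j^{2}}{69}$)
$10590 - X{\left(-44 \right)} = 10590 - \left(\frac{31}{3872 i \sqrt{11}} - \frac{\left(-44\right)^{2}}{69}\right) = 10590 - \left(31 \left(- \frac{i \sqrt{11}}{42592}\right) - \frac{1936}{69}\right) = 10590 - \left(- \frac{31 i \sqrt{11}}{42592} - \frac{1936}{69}\right) = 10590 - \left(- \frac{1936}{69} - \frac{31 i \sqrt{11}}{42592}\right) = 10590 + \left(\frac{1936}{69} + \frac{31 i \sqrt{11}}{42592}\right) = \frac{732646}{69} + \frac{31 i \sqrt{11}}{42592}$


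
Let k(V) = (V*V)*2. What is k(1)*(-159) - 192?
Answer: -510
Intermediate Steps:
k(V) = 2*V² (k(V) = V²*2 = 2*V²)
k(1)*(-159) - 192 = (2*1²)*(-159) - 192 = (2*1)*(-159) - 192 = 2*(-159) - 192 = -318 - 192 = -510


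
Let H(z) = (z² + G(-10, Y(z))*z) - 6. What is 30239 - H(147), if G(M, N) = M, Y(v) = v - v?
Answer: 10106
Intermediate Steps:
Y(v) = 0
H(z) = -6 + z² - 10*z (H(z) = (z² - 10*z) - 6 = -6 + z² - 10*z)
30239 - H(147) = 30239 - (-6 + 147² - 10*147) = 30239 - (-6 + 21609 - 1470) = 30239 - 1*20133 = 30239 - 20133 = 10106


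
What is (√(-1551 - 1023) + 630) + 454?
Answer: 1084 + 3*I*√286 ≈ 1084.0 + 50.735*I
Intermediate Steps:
(√(-1551 - 1023) + 630) + 454 = (√(-2574) + 630) + 454 = (3*I*√286 + 630) + 454 = (630 + 3*I*√286) + 454 = 1084 + 3*I*√286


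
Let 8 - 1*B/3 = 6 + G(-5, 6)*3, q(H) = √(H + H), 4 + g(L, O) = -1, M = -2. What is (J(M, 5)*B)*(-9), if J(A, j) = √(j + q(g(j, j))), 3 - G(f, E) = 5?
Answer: -216*√(5 + I*√10) ≈ -504.63 - 146.19*I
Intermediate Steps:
g(L, O) = -5 (g(L, O) = -4 - 1 = -5)
q(H) = √2*√H (q(H) = √(2*H) = √2*√H)
G(f, E) = -2 (G(f, E) = 3 - 1*5 = 3 - 5 = -2)
J(A, j) = √(j + I*√10) (J(A, j) = √(j + √2*√(-5)) = √(j + √2*(I*√5)) = √(j + I*√10))
B = 24 (B = 24 - 3*(6 - 2*3) = 24 - 3*(6 - 6) = 24 - 3*0 = 24 + 0 = 24)
(J(M, 5)*B)*(-9) = (√(5 + I*√10)*24)*(-9) = (24*√(5 + I*√10))*(-9) = -216*√(5 + I*√10)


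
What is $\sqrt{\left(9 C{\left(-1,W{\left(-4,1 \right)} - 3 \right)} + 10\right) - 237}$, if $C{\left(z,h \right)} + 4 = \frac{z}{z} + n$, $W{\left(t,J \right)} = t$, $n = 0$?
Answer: $i \sqrt{254} \approx 15.937 i$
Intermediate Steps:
$C{\left(z,h \right)} = -3$ ($C{\left(z,h \right)} = -4 + \left(\frac{z}{z} + 0\right) = -4 + \left(1 + 0\right) = -4 + 1 = -3$)
$\sqrt{\left(9 C{\left(-1,W{\left(-4,1 \right)} - 3 \right)} + 10\right) - 237} = \sqrt{\left(9 \left(-3\right) + 10\right) - 237} = \sqrt{\left(-27 + 10\right) - 237} = \sqrt{-17 - 237} = \sqrt{-254} = i \sqrt{254}$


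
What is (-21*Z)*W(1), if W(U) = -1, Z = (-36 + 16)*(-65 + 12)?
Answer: 22260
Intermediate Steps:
Z = 1060 (Z = -20*(-53) = 1060)
(-21*Z)*W(1) = -21*1060*(-1) = -22260*(-1) = 22260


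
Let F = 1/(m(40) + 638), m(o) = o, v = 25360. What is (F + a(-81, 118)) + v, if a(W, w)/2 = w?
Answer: 17354089/678 ≈ 25596.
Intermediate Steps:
a(W, w) = 2*w
F = 1/678 (F = 1/(40 + 638) = 1/678 ≈ 0.0014749)
(F + a(-81, 118)) + v = (1/678 + 2*118) + 25360 = (1/678 + 236) + 25360 = 160009/678 + 25360 = 17354089/678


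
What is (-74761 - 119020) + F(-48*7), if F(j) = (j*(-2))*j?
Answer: -419573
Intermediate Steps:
F(j) = -2*j**2 (F(j) = (-2*j)*j = -2*j**2)
(-74761 - 119020) + F(-48*7) = (-74761 - 119020) - 2*(-48*7)**2 = -193781 - 2*(-336)**2 = -193781 - 2*112896 = -193781 - 225792 = -419573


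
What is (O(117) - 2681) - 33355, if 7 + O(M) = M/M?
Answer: -36042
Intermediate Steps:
O(M) = -6 (O(M) = -7 + M/M = -7 + 1 = -6)
(O(117) - 2681) - 33355 = (-6 - 2681) - 33355 = -2687 - 33355 = -36042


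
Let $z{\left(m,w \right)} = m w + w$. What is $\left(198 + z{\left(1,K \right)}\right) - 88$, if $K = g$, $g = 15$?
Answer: $140$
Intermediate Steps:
$K = 15$
$z{\left(m,w \right)} = w + m w$
$\left(198 + z{\left(1,K \right)}\right) - 88 = \left(198 + 15 \left(1 + 1\right)\right) - 88 = \left(198 + 15 \cdot 2\right) - 88 = \left(198 + 30\right) - 88 = 228 - 88 = 140$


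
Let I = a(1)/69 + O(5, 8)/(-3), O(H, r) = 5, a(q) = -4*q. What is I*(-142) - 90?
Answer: 10688/69 ≈ 154.90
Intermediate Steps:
I = -119/69 (I = -4*1/69 + 5/(-3) = -4*1/69 + 5*(-⅓) = -4/69 - 5/3 = -119/69 ≈ -1.7246)
I*(-142) - 90 = -119/69*(-142) - 90 = 16898/69 - 90 = 10688/69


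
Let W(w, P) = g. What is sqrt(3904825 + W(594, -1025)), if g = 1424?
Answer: sqrt(3906249) ≈ 1976.4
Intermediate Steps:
W(w, P) = 1424
sqrt(3904825 + W(594, -1025)) = sqrt(3904825 + 1424) = sqrt(3906249)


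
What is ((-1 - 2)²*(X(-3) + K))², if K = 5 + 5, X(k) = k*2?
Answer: 1296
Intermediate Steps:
X(k) = 2*k
K = 10
((-1 - 2)²*(X(-3) + K))² = ((-1 - 2)²*(2*(-3) + 10))² = ((-3)²*(-6 + 10))² = (9*4)² = 36² = 1296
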